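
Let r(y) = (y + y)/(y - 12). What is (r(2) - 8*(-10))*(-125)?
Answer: -9950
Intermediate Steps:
r(y) = 2*y/(-12 + y) (r(y) = (2*y)/(-12 + y) = 2*y/(-12 + y))
(r(2) - 8*(-10))*(-125) = (2*2/(-12 + 2) - 8*(-10))*(-125) = (2*2/(-10) + 80)*(-125) = (2*2*(-1/10) + 80)*(-125) = (-2/5 + 80)*(-125) = (398/5)*(-125) = -9950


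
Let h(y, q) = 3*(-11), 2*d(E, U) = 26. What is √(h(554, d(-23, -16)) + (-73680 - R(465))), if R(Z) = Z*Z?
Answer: I*√289938 ≈ 538.46*I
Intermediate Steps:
d(E, U) = 13 (d(E, U) = (½)*26 = 13)
h(y, q) = -33
R(Z) = Z²
√(h(554, d(-23, -16)) + (-73680 - R(465))) = √(-33 + (-73680 - 1*465²)) = √(-33 + (-73680 - 1*216225)) = √(-33 + (-73680 - 216225)) = √(-33 - 289905) = √(-289938) = I*√289938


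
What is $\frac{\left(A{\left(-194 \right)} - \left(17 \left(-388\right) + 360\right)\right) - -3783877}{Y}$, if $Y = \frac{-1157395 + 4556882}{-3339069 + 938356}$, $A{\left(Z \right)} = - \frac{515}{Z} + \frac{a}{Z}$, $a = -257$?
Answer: $- \frac{126085908725773}{47107177} \approx -2.6766 \cdot 10^{6}$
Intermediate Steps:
$A{\left(Z \right)} = - \frac{772}{Z}$ ($A{\left(Z \right)} = - \frac{515}{Z} - \frac{257}{Z} = - \frac{772}{Z}$)
$Y = - \frac{485641}{342959}$ ($Y = \frac{3399487}{-2400713} = 3399487 \left(- \frac{1}{2400713}\right) = - \frac{485641}{342959} \approx -1.416$)
$\frac{\left(A{\left(-194 \right)} - \left(17 \left(-388\right) + 360\right)\right) - -3783877}{Y} = \frac{\left(- \frac{772}{-194} - \left(17 \left(-388\right) + 360\right)\right) - -3783877}{- \frac{485641}{342959}} = \left(\left(\left(-772\right) \left(- \frac{1}{194}\right) - \left(-6596 + 360\right)\right) + 3783877\right) \left(- \frac{342959}{485641}\right) = \left(\left(\frac{386}{97} - -6236\right) + 3783877\right) \left(- \frac{342959}{485641}\right) = \left(\left(\frac{386}{97} + 6236\right) + 3783877\right) \left(- \frac{342959}{485641}\right) = \left(\frac{605278}{97} + 3783877\right) \left(- \frac{342959}{485641}\right) = \frac{367641347}{97} \left(- \frac{342959}{485641}\right) = - \frac{126085908725773}{47107177}$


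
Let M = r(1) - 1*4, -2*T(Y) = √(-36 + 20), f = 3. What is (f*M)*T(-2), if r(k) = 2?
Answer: 12*I ≈ 12.0*I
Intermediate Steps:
T(Y) = -2*I (T(Y) = -√(-36 + 20)/2 = -2*I)
M = -2 (M = 2 - 1*4 = 2 - 4 = -2)
(f*M)*T(-2) = (3*(-2))*(-2*I) = -(-12)*I = 12*I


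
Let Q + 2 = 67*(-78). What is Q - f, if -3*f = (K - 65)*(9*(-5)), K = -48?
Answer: -3533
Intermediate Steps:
f = -1695 (f = -(-48 - 65)*9*(-5)/3 = -(-113)*(-45)/3 = -⅓*5085 = -1695)
Q = -5228 (Q = -2 + 67*(-78) = -2 - 5226 = -5228)
Q - f = -5228 - 1*(-1695) = -5228 + 1695 = -3533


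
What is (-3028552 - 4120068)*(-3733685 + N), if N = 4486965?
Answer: -5384912473600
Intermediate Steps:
(-3028552 - 4120068)*(-3733685 + N) = (-3028552 - 4120068)*(-3733685 + 4486965) = -7148620*753280 = -5384912473600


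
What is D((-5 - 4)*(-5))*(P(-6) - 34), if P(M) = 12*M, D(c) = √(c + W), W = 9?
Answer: -318*√6 ≈ -778.94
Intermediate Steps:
D(c) = √(9 + c) (D(c) = √(c + 9) = √(9 + c))
D((-5 - 4)*(-5))*(P(-6) - 34) = √(9 + (-5 - 4)*(-5))*(12*(-6) - 34) = √(9 - 9*(-5))*(-72 - 34) = √(9 + 45)*(-106) = √54*(-106) = (3*√6)*(-106) = -318*√6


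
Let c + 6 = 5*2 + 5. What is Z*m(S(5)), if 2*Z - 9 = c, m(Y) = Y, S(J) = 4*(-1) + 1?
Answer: -27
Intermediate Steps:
S(J) = -3 (S(J) = -4 + 1 = -3)
c = 9 (c = -6 + (5*2 + 5) = -6 + (10 + 5) = -6 + 15 = 9)
Z = 9 (Z = 9/2 + (½)*9 = 9/2 + 9/2 = 9)
Z*m(S(5)) = 9*(-3) = -27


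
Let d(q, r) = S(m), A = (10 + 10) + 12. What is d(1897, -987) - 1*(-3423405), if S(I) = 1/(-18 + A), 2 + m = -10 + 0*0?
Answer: 47927671/14 ≈ 3.4234e+6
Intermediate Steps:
A = 32 (A = 20 + 12 = 32)
m = -12 (m = -2 + (-10 + 0*0) = -2 + (-10 + 0) = -2 - 10 = -12)
S(I) = 1/14 (S(I) = 1/(-18 + 32) = 1/14)
d(q, r) = 1/14
d(1897, -987) - 1*(-3423405) = 1/14 - 1*(-3423405) = 1/14 + 3423405 = 47927671/14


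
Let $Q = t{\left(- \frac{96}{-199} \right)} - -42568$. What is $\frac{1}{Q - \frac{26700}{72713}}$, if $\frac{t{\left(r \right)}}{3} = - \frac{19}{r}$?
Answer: $\frac{26144}{1109799115} \approx 2.3557 \cdot 10^{-5}$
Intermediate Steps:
$t{\left(r \right)} = - \frac{57}{r}$ ($t{\left(r \right)} = 3 \left(- \frac{19}{r}\right) = - \frac{57}{r}$)
$Q = \frac{1358395}{32}$ ($Q = - \frac{57}{\left(-96\right) \frac{1}{-199}} - -42568 = - \frac{57}{\left(-96\right) \left(- \frac{1}{199}\right)} + 42568 = - \frac{57}{\frac{96}{199}} + 42568 = \left(-57\right) \frac{199}{96} + 42568 = - \frac{3781}{32} + 42568 = \frac{1358395}{32} \approx 42450.0$)
$\frac{1}{Q - \frac{26700}{72713}} = \frac{1}{\frac{1358395}{32} - \frac{26700}{72713}} = \frac{1}{\frac{1358395}{32} - \frac{300}{817}} = \frac{1}{\frac{1109799115}{26144}} = \frac{26144}{1109799115}$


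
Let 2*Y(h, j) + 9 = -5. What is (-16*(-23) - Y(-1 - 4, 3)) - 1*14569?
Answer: -14194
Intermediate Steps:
Y(h, j) = -7 (Y(h, j) = -9/2 + (½)*(-5) = -9/2 - 5/2 = -7)
(-16*(-23) - Y(-1 - 4, 3)) - 1*14569 = (-16*(-23) - 1*(-7)) - 1*14569 = (368 + 7) - 14569 = 375 - 14569 = -14194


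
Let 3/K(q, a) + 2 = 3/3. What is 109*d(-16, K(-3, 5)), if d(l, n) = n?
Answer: -327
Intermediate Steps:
K(q, a) = -3 (K(q, a) = 3/(-2 + 3/3) = 3/(-2 + 3*(⅓)) = 3/(-2 + 1) = 3/(-1) = 3*(-1) = -3)
109*d(-16, K(-3, 5)) = 109*(-3) = -327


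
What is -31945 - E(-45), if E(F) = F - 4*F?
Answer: -32080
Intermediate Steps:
E(F) = -3*F
-31945 - E(-45) = -31945 - (-3)*(-45) = -31945 - 1*135 = -31945 - 135 = -32080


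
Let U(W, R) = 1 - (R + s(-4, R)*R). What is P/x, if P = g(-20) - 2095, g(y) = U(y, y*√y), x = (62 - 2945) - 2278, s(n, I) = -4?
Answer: 2094/5161 + 120*I*√5/5161 ≈ 0.40574 + 0.051992*I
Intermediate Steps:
x = -5161 (x = -2883 - 2278 = -5161)
U(W, R) = 1 + 3*R (U(W, R) = 1 - (R - 4*R) = 1 - (-3)*R = 1 + 3*R)
g(y) = 1 + 3*y^(3/2) (g(y) = 1 + 3*(y*√y) = 1 + 3*y^(3/2))
P = -2094 - 120*I*√5 (P = (1 + 3*(-20)^(3/2)) - 2095 = (1 + 3*(-40*I*√5)) - 2095 = (1 - 120*I*√5) - 2095 = -2094 - 120*I*√5 ≈ -2094.0 - 268.33*I)
P/x = (-2094 - 120*I*√5)/(-5161) = (-2094 - 120*I*√5)*(-1/5161) = 2094/5161 + 120*I*√5/5161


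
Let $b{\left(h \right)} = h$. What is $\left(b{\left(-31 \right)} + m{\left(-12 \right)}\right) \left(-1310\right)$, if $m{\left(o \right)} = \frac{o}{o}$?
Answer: $39300$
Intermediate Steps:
$m{\left(o \right)} = 1$
$\left(b{\left(-31 \right)} + m{\left(-12 \right)}\right) \left(-1310\right) = \left(-31 + 1\right) \left(-1310\right) = \left(-30\right) \left(-1310\right) = 39300$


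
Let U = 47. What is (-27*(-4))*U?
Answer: 5076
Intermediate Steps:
(-27*(-4))*U = -27*(-4)*47 = 108*47 = 5076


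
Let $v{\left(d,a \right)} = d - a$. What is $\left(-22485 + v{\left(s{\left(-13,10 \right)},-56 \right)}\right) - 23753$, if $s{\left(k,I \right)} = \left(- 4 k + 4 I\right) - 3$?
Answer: $-46093$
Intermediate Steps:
$s{\left(k,I \right)} = -3 - 4 k + 4 I$
$\left(-22485 + v{\left(s{\left(-13,10 \right)},-56 \right)}\right) - 23753 = \left(-22485 - -145\right) - 23753 = \left(-22485 + \left(\left(-3 + 52 + 40\right) + 56\right)\right) - 23753 = \left(-22485 + \left(89 + 56\right)\right) - 23753 = \left(-22485 + 145\right) - 23753 = -22340 - 23753 = -46093$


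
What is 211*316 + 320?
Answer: 66996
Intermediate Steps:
211*316 + 320 = 66676 + 320 = 66996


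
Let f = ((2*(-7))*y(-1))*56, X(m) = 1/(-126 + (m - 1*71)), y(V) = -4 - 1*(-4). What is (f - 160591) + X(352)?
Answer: -24891604/155 ≈ -1.6059e+5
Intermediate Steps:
y(V) = 0 (y(V) = -4 + 4 = 0)
X(m) = 1/(-197 + m) (X(m) = 1/(-126 + (m - 71)) = 1/(-126 + (-71 + m)) = 1/(-197 + m))
f = 0 (f = ((2*(-7))*0)*56 = -14*0*56 = 0*56 = 0)
(f - 160591) + X(352) = (0 - 160591) + 1/(-197 + 352) = -160591 + 1/155 = -24891604/155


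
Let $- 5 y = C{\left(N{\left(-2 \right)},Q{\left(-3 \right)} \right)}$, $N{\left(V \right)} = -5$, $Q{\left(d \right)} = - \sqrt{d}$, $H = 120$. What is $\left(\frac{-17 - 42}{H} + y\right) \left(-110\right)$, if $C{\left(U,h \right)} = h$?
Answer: $\frac{649}{12} - 22 i \sqrt{3} \approx 54.083 - 38.105 i$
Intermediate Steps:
$y = \frac{i \sqrt{3}}{5}$ ($y = - \frac{\left(-1\right) \sqrt{-3}}{5} = - \frac{\left(-1\right) i \sqrt{3}}{5} = \frac{i \sqrt{3}}{5} \approx 0.34641 i$)
$\left(\frac{-17 - 42}{H} + y\right) \left(-110\right) = \left(\frac{-17 - 42}{120} + \frac{i \sqrt{3}}{5}\right) \left(-110\right) = \left(\left(-59\right) \frac{1}{120} + \frac{i \sqrt{3}}{5}\right) \left(-110\right) = \left(- \frac{59}{120} + \frac{i \sqrt{3}}{5}\right) \left(-110\right) = \frac{649}{12} - 22 i \sqrt{3}$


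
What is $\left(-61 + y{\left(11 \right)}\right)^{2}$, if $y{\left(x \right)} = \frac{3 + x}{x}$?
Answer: $\frac{431649}{121} \approx 3567.3$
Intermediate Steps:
$y{\left(x \right)} = \frac{3 + x}{x}$
$\left(-61 + y{\left(11 \right)}\right)^{2} = \left(-61 + \frac{3 + 11}{11}\right)^{2} = \left(-61 + \frac{1}{11} \cdot 14\right)^{2} = \left(-61 + \frac{14}{11}\right)^{2} = \left(- \frac{657}{11}\right)^{2} = \frac{431649}{121}$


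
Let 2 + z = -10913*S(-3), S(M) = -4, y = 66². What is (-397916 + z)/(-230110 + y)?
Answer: 177133/112877 ≈ 1.5693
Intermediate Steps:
y = 4356
z = 43650 (z = -2 - 10913*(-4) = -2 + 43652 = 43650)
(-397916 + z)/(-230110 + y) = (-397916 + 43650)/(-230110 + 4356) = -354266/(-225754) = -354266*(-1/225754) = 177133/112877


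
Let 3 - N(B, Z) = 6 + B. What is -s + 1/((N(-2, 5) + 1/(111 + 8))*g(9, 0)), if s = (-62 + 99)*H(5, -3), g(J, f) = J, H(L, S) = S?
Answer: 117763/1062 ≈ 110.89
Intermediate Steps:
N(B, Z) = -3 - B (N(B, Z) = 3 - (6 + B) = 3 + (-6 - B) = -3 - B)
s = -111 (s = (-62 + 99)*(-3) = 37*(-3) = -111)
-s + 1/((N(-2, 5) + 1/(111 + 8))*g(9, 0)) = -1*(-111) + 1/(((-3 - 1*(-2)) + 1/(111 + 8))*9) = 111 + 1/(((-3 + 2) + 1/119)*9) = 111 + 1/((-1 + 1/119)*9) = 111 + 1/(-118/119*9) = 111 + 1/(-1062/119) = 111 - 119/1062 = 117763/1062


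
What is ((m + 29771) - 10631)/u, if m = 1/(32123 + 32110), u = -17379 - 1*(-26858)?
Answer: 1229419621/608864607 ≈ 2.0192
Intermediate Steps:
u = 9479 (u = -17379 + 26858 = 9479)
m = 1/64233 ≈ 1.5568e-5
((m + 29771) - 10631)/u = ((1/64233 + 29771) - 10631)/9479 = (1912280644/64233 - 10631)*(1/9479) = (1229419621/64233)*(1/9479) = 1229419621/608864607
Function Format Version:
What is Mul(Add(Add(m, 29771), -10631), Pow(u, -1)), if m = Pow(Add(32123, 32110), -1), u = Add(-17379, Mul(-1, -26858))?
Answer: Rational(1229419621, 608864607) ≈ 2.0192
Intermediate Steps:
u = 9479 (u = Add(-17379, 26858) = 9479)
m = Rational(1, 64233) (m = Pow(64233, -1) = Rational(1, 64233) ≈ 1.5568e-5)
Mul(Add(Add(m, 29771), -10631), Pow(u, -1)) = Mul(Add(Add(Rational(1, 64233), 29771), -10631), Pow(9479, -1)) = Mul(Add(Rational(1912280644, 64233), -10631), Rational(1, 9479)) = Mul(Rational(1229419621, 64233), Rational(1, 9479)) = Rational(1229419621, 608864607)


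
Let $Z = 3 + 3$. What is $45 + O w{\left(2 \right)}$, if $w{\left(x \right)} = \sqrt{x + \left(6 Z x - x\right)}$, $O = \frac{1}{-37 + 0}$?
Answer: $45 - \frac{6 \sqrt{2}}{37} \approx 44.771$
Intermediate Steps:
$Z = 6$
$O = - \frac{1}{37}$ ($O = \frac{1}{-37} = - \frac{1}{37} \approx -0.027027$)
$w{\left(x \right)} = 6 \sqrt{x}$ ($w{\left(x \right)} = \sqrt{x - \left(x - 6 \cdot 6 x\right)} = \sqrt{x + \left(36 x - x\right)} = \sqrt{x + 35 x} = \sqrt{36 x} = 6 \sqrt{x}$)
$45 + O w{\left(2 \right)} = 45 - \frac{6 \sqrt{2}}{37}$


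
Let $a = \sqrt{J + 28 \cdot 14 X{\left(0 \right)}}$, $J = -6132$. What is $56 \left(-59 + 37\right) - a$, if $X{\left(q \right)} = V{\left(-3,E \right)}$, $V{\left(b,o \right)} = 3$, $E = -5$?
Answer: $-1232 - 2 i \sqrt{1239} \approx -1232.0 - 70.399 i$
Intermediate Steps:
$X{\left(q \right)} = 3$
$a = 2 i \sqrt{1239}$ ($a = \sqrt{-6132 + 28 \cdot 14 \cdot 3} = \sqrt{-6132 + 392 \cdot 3} = \sqrt{-6132 + 1176} = \sqrt{-4956} = 2 i \sqrt{1239} \approx 70.399 i$)
$56 \left(-59 + 37\right) - a = 56 \left(-59 + 37\right) - 2 i \sqrt{1239} = 56 \left(-22\right) - 2 i \sqrt{1239} = -1232 - 2 i \sqrt{1239}$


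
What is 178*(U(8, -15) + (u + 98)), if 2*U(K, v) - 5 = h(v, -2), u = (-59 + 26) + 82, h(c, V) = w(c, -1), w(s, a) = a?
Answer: 26522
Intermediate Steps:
h(c, V) = -1
u = 49 (u = -33 + 82 = 49)
U(K, v) = 2 (U(K, v) = 5/2 + (½)*(-1) = 5/2 - ½ = 2)
178*(U(8, -15) + (u + 98)) = 178*(2 + (49 + 98)) = 178*(2 + 147) = 178*149 = 26522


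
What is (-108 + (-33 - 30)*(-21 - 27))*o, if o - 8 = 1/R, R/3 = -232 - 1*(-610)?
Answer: 163314/7 ≈ 23331.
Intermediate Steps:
R = 1134 (R = 3*(-232 - 1*(-610)) = 3*(-232 + 610) = 3*378 = 1134)
o = 9073/1134 (o = 8 + 1/1134 = 9073/1134 ≈ 8.0009)
(-108 + (-33 - 30)*(-21 - 27))*o = (-108 + (-33 - 30)*(-21 - 27))*(9073/1134) = (-108 - 63*(-48))*(9073/1134) = (-108 + 3024)*(9073/1134) = 2916*(9073/1134) = 163314/7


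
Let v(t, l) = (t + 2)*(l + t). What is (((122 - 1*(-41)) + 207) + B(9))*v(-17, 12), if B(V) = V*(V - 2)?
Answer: 32475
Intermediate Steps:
v(t, l) = (2 + t)*(l + t)
B(V) = V*(-2 + V)
(((122 - 1*(-41)) + 207) + B(9))*v(-17, 12) = (((122 - 1*(-41)) + 207) + 9*(-2 + 9))*((-17)**2 + 2*12 + 2*(-17) + 12*(-17)) = (((122 + 41) + 207) + 9*7)*(289 + 24 - 34 - 204) = ((163 + 207) + 63)*75 = (370 + 63)*75 = 433*75 = 32475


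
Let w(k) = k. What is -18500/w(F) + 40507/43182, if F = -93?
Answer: 267544717/1338642 ≈ 199.86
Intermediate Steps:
-18500/w(F) + 40507/43182 = -18500/(-93) + 40507/43182 = -18500*(-1/93) + 40507*(1/43182) = 18500/93 + 40507/43182 = 267544717/1338642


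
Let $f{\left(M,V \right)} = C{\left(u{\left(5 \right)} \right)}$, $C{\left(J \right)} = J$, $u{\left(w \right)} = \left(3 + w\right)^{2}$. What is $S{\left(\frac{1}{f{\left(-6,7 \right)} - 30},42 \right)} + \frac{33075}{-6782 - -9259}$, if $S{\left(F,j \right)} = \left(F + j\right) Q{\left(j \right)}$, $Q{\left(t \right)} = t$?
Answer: $\frac{74894568}{42109} \approx 1778.6$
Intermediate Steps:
$f{\left(M,V \right)} = 64$ ($f{\left(M,V \right)} = \left(3 + 5\right)^{2} = 8^{2} = 64$)
$S{\left(F,j \right)} = j \left(F + j\right)$ ($S{\left(F,j \right)} = \left(F + j\right) j = j \left(F + j\right)$)
$S{\left(\frac{1}{f{\left(-6,7 \right)} - 30},42 \right)} + \frac{33075}{-6782 - -9259} = 42 \left(\frac{1}{64 - 30} + 42\right) + \frac{33075}{-6782 - -9259} = 42 \left(\frac{1}{34} + 42\right) + \frac{33075}{-6782 + 9259} = 42 \left(\frac{1}{34} + 42\right) + \frac{33075}{2477} = 42 \cdot \frac{1429}{34} + 33075 \cdot \frac{1}{2477} = \frac{30009}{17} + \frac{33075}{2477} = \frac{74894568}{42109}$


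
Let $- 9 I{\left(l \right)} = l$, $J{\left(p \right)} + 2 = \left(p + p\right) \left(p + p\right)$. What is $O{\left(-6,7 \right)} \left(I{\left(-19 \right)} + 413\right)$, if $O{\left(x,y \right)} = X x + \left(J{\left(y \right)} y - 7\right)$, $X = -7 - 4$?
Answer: $\frac{5293912}{9} \approx 5.8821 \cdot 10^{5}$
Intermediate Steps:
$J{\left(p \right)} = -2 + 4 p^{2}$ ($J{\left(p \right)} = -2 + \left(p + p\right) \left(p + p\right) = -2 + 2 p 2 p = -2 + 4 p^{2}$)
$I{\left(l \right)} = - \frac{l}{9}$
$X = -11$
$O{\left(x,y \right)} = -7 - 11 x + y \left(-2 + 4 y^{2}\right)$ ($O{\left(x,y \right)} = - 11 x + \left(\left(-2 + 4 y^{2}\right) y - 7\right) = - 11 x + \left(y \left(-2 + 4 y^{2}\right) - 7\right) = - 11 x + \left(-7 + y \left(-2 + 4 y^{2}\right)\right) = -7 - 11 x + y \left(-2 + 4 y^{2}\right)$)
$O{\left(-6,7 \right)} \left(I{\left(-19 \right)} + 413\right) = \left(-7 - -66 - 14 + 4 \cdot 7^{3}\right) \left(\left(- \frac{1}{9}\right) \left(-19\right) + 413\right) = \left(-7 + 66 - 14 + 4 \cdot 343\right) \left(\frac{19}{9} + 413\right) = \left(-7 + 66 - 14 + 1372\right) \frac{3736}{9} = 1417 \cdot \frac{3736}{9} = \frac{5293912}{9}$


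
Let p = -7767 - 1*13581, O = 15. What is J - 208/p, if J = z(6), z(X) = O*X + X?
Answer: 512404/5337 ≈ 96.010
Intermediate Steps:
p = -21348 (p = -7767 - 13581 = -21348)
z(X) = 16*X (z(X) = 15*X + X = 16*X)
J = 96 (J = 16*6 = 96)
J - 208/p = 96 - 208/(-21348) = 96 - 208*(-1)/21348 = 96 - 1*(-52/5337) = 96 + 52/5337 = 512404/5337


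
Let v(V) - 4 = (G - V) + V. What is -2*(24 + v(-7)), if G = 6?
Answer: -68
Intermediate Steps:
v(V) = 10 (v(V) = 4 + ((6 - V) + V) = 4 + 6 = 10)
-2*(24 + v(-7)) = -2*(24 + 10) = -2*34 = -68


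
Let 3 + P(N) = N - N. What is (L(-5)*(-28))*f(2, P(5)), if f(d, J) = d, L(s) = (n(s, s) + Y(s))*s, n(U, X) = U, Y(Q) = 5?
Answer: 0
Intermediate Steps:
P(N) = -3 (P(N) = -3 + (N - N) = -3 + 0 = -3)
L(s) = s*(5 + s) (L(s) = (s + 5)*s = (5 + s)*s = s*(5 + s))
(L(-5)*(-28))*f(2, P(5)) = (-5*(5 - 5)*(-28))*2 = (-5*0*(-28))*2 = (0*(-28))*2 = 0*2 = 0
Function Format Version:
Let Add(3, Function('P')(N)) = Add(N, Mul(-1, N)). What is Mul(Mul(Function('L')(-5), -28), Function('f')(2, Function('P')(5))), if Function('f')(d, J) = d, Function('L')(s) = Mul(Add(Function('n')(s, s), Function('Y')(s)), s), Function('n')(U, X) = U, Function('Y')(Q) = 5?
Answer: 0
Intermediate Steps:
Function('P')(N) = -3 (Function('P')(N) = Add(-3, Add(N, Mul(-1, N))) = Add(-3, 0) = -3)
Function('L')(s) = Mul(s, Add(5, s)) (Function('L')(s) = Mul(Add(s, 5), s) = Mul(Add(5, s), s) = Mul(s, Add(5, s)))
Mul(Mul(Function('L')(-5), -28), Function('f')(2, Function('P')(5))) = Mul(Mul(Mul(-5, Add(5, -5)), -28), 2) = Mul(Mul(Mul(-5, 0), -28), 2) = Mul(Mul(0, -28), 2) = Mul(0, 2) = 0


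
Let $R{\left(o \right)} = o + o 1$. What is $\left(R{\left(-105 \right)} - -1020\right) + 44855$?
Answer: $45665$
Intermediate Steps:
$R{\left(o \right)} = 2 o$ ($R{\left(o \right)} = o + o = 2 o$)
$\left(R{\left(-105 \right)} - -1020\right) + 44855 = \left(2 \left(-105\right) - -1020\right) + 44855 = \left(-210 + 1020\right) + 44855 = 810 + 44855 = 45665$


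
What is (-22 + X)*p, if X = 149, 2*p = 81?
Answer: 10287/2 ≈ 5143.5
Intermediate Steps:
p = 81/2 (p = (½)*81 = 81/2 ≈ 40.500)
(-22 + X)*p = (-22 + 149)*(81/2) = 127*(81/2) = 10287/2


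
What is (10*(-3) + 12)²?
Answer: 324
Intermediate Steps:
(10*(-3) + 12)² = (-30 + 12)² = (-18)² = 324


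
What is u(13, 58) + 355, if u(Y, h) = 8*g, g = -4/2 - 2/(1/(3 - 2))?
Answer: 323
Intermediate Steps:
g = -4 (g = -4*½ - 2/(1/1) = -2 - 2/1 = -2 - 2*1 = -2 - 2 = -4)
u(Y, h) = -32 (u(Y, h) = 8*(-4) = -32)
u(13, 58) + 355 = -32 + 355 = 323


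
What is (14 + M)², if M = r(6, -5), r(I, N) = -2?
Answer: 144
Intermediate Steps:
M = -2
(14 + M)² = (14 - 2)² = 12² = 144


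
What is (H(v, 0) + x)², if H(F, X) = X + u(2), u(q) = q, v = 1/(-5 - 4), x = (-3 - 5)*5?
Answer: 1444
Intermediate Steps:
x = -40 (x = -8*5 = -40)
v = -⅑ (v = 1/(-9) = -⅑ ≈ -0.11111)
H(F, X) = 2 + X (H(F, X) = X + 2 = 2 + X)
(H(v, 0) + x)² = ((2 + 0) - 40)² = (2 - 40)² = (-38)² = 1444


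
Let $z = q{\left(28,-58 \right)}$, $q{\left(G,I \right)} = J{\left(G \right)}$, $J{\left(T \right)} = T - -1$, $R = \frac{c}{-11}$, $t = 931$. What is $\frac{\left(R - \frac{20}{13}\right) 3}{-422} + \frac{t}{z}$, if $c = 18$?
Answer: $\frac{28110812}{875017} \approx 32.126$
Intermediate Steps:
$R = - \frac{18}{11}$ ($R = \frac{18}{-11} = 18 \left(- \frac{1}{11}\right) = - \frac{18}{11} \approx -1.6364$)
$J{\left(T \right)} = 1 + T$ ($J{\left(T \right)} = T + 1 = 1 + T$)
$q{\left(G,I \right)} = 1 + G$
$z = 29$ ($z = 1 + 28 = 29$)
$\frac{\left(R - \frac{20}{13}\right) 3}{-422} + \frac{t}{z} = \frac{\left(- \frac{18}{11} - \frac{20}{13}\right) 3}{-422} + \frac{931}{29} = \left(- \frac{18}{11} - \frac{20}{13}\right) 3 \left(- \frac{1}{422}\right) + 931 \cdot \frac{1}{29} = \left(- \frac{18}{11} - \frac{20}{13}\right) 3 \left(- \frac{1}{422}\right) + \frac{931}{29} = \left(- \frac{454}{143}\right) 3 \left(- \frac{1}{422}\right) + \frac{931}{29} = \left(- \frac{1362}{143}\right) \left(- \frac{1}{422}\right) + \frac{931}{29} = \frac{681}{30173} + \frac{931}{29} = \frac{28110812}{875017}$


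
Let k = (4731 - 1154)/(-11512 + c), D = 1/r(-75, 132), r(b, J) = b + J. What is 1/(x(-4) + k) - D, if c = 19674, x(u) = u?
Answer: -70615/236721 ≈ -0.29830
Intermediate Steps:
r(b, J) = J + b
D = 1/57 (D = 1/(132 - 75) = 1/57 ≈ 0.017544)
k = 511/1166 (k = (4731 - 1154)/(-11512 + 19674) = 3577/8162 = 3577*(1/8162) = 511/1166 ≈ 0.43825)
1/(x(-4) + k) - D = 1/(-4 + 511/1166) - 1*1/57 = 1/(-4153/1166) - 1/57 = -1166/4153 - 1/57 = -70615/236721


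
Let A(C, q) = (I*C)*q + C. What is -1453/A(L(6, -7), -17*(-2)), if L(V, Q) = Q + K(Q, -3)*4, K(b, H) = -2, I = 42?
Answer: 1453/21435 ≈ 0.067786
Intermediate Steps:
L(V, Q) = -8 + Q (L(V, Q) = Q - 2*4 = Q - 8 = -8 + Q)
A(C, q) = C + 42*C*q (A(C, q) = (42*C)*q + C = 42*C*q + C = C + 42*C*q)
-1453/A(L(6, -7), -17*(-2)) = -1453*1/((1 + 42*(-17*(-2)))*(-8 - 7)) = -1453*(-1/(15*(1 + 42*34))) = -1453*(-1/(15*(1 + 1428))) = -1453/((-15*1429)) = -1453/(-21435) = -1453*(-1/21435) = 1453/21435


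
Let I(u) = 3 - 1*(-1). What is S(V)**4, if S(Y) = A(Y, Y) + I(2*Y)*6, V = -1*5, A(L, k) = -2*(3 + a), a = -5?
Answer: 614656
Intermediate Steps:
A(L, k) = 4 (A(L, k) = -2*(3 - 5) = -2*(-2) = 4)
I(u) = 4 (I(u) = 3 + 1 = 4)
V = -5
S(Y) = 28 (S(Y) = 4 + 4*6 = 4 + 24 = 28)
S(V)**4 = 28**4 = 614656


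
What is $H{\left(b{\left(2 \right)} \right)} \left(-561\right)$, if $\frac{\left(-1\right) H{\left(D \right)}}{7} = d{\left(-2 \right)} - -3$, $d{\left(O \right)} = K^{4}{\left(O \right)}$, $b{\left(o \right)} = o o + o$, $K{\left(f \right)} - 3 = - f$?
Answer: $2466156$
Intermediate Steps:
$K{\left(f \right)} = 3 - f$
$b{\left(o \right)} = o + o^{2}$ ($b{\left(o \right)} = o^{2} + o = o + o^{2}$)
$d{\left(O \right)} = \left(3 - O\right)^{4}$
$H{\left(D \right)} = -4396$ ($H{\left(D \right)} = - 7 \left(\left(-3 - 2\right)^{4} - -3\right) = - 7 \left(\left(-5\right)^{4} + 3\right) = - 7 \left(625 + 3\right) = \left(-7\right) 628 = -4396$)
$H{\left(b{\left(2 \right)} \right)} \left(-561\right) = \left(-4396\right) \left(-561\right) = 2466156$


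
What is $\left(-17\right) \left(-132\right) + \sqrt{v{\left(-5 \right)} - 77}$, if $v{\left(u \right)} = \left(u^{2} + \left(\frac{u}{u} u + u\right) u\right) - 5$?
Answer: $2244 + i \sqrt{7} \approx 2244.0 + 2.6458 i$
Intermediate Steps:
$v{\left(u \right)} = -5 + 3 u^{2}$ ($v{\left(u \right)} = \left(u^{2} + \left(1 u + u\right) u\right) - 5 = \left(u^{2} + \left(u + u\right) u\right) - 5 = \left(u^{2} + 2 u u\right) - 5 = \left(u^{2} + 2 u^{2}\right) - 5 = 3 u^{2} - 5 = -5 + 3 u^{2}$)
$\left(-17\right) \left(-132\right) + \sqrt{v{\left(-5 \right)} - 77} = \left(-17\right) \left(-132\right) + \sqrt{\left(-5 + 3 \left(-5\right)^{2}\right) - 77} = 2244 + \sqrt{\left(-5 + 3 \cdot 25\right) - 77} = 2244 + \sqrt{\left(-5 + 75\right) - 77} = 2244 + \sqrt{70 - 77} = 2244 + \sqrt{-7} = 2244 + i \sqrt{7}$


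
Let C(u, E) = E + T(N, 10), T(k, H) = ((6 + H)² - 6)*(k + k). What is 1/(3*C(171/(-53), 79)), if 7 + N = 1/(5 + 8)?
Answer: -13/131919 ≈ -9.8545e-5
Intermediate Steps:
N = -90/13 (N = -7 + 1/(5 + 8) = -7 + 1/13 = -90/13 ≈ -6.9231)
T(k, H) = 2*k*(-6 + (6 + H)²) (T(k, H) = (-6 + (6 + H)²)*(2*k) = 2*k*(-6 + (6 + H)²))
C(u, E) = -45000/13 + E (C(u, E) = E + 2*(-90/13)*(-6 + (6 + 10)²) = E + 2*(-90/13)*(-6 + 16²) = E + 2*(-90/13)*(-6 + 256) = E + 2*(-90/13)*250 = E - 45000/13 = -45000/13 + E)
1/(3*C(171/(-53), 79)) = 1/(3*(-45000/13 + 79)) = 1/(3*(-43973/13)) = 1/(-131919/13) = -13/131919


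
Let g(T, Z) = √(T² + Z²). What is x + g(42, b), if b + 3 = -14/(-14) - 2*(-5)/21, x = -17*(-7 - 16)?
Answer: 391 + 2*√194737/21 ≈ 433.03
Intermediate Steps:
x = 391 (x = -17*(-23) = 391)
b = -32/21 (b = -3 + (-14/(-14) - 2*(-5)/21) = -3 + (-14*(-1/14) + 10*(1/21)) = -3 + (1 + 10/21) = -3 + 31/21 = -32/21 ≈ -1.5238)
x + g(42, b) = 391 + √(42² + (-32/21)²) = 391 + √(1764 + 1024/441) = 391 + √(778948/441) = 391 + 2*√194737/21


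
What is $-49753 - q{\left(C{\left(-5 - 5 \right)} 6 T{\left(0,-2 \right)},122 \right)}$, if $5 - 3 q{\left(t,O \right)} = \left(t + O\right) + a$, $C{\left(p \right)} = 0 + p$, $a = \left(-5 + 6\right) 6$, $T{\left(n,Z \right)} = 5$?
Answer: $-49812$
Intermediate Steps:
$a = 6$ ($a = 1 \cdot 6 = 6$)
$C{\left(p \right)} = p$
$q{\left(t,O \right)} = - \frac{1}{3} - \frac{O}{3} - \frac{t}{3}$ ($q{\left(t,O \right)} = \frac{5}{3} - \frac{\left(t + O\right) + 6}{3} = \frac{5}{3} - \frac{\left(O + t\right) + 6}{3} = \frac{5}{3} - \frac{6 + O + t}{3} = \frac{5}{3} - \left(2 + \frac{O}{3} + \frac{t}{3}\right) = - \frac{1}{3} - \frac{O}{3} - \frac{t}{3}$)
$-49753 - q{\left(C{\left(-5 - 5 \right)} 6 T{\left(0,-2 \right)},122 \right)} = -49753 - \left(- \frac{1}{3} - \frac{122}{3} - \frac{\left(-5 - 5\right) 6 \cdot 5}{3}\right) = -49753 - \left(- \frac{1}{3} - \frac{122}{3} - \frac{\left(-10\right) 6 \cdot 5}{3}\right) = -49753 - \left(- \frac{1}{3} - \frac{122}{3} - \frac{\left(-60\right) 5}{3}\right) = -49753 - \left(- \frac{1}{3} - \frac{122}{3} - -100\right) = -49753 - \left(- \frac{1}{3} - \frac{122}{3} + 100\right) = -49753 - 59 = -49812$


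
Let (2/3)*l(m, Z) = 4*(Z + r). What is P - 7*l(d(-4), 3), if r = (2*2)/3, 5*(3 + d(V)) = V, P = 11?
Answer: -171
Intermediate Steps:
d(V) = -3 + V/5
r = 4/3 (r = 4*(⅓) = 4/3 ≈ 1.3333)
l(m, Z) = 8 + 6*Z (l(m, Z) = 3*(4*(Z + 4/3))/2 = 3*(4*(4/3 + Z))/2 = 3*(16/3 + 4*Z)/2 = 8 + 6*Z)
P - 7*l(d(-4), 3) = 11 - 7*(8 + 6*3) = 11 - 7*(8 + 18) = 11 - 7*26 = 11 - 182 = -171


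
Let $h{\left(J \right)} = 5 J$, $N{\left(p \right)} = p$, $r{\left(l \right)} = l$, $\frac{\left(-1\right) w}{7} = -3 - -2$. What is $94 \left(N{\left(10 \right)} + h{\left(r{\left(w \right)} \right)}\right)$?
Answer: $4230$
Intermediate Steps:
$w = 7$ ($w = - 7 \left(-3 - -2\right) = - 7 \left(-3 + 2\right) = \left(-7\right) \left(-1\right) = 7$)
$94 \left(N{\left(10 \right)} + h{\left(r{\left(w \right)} \right)}\right) = 94 \left(10 + 5 \cdot 7\right) = 94 \left(10 + 35\right) = 94 \cdot 45 = 4230$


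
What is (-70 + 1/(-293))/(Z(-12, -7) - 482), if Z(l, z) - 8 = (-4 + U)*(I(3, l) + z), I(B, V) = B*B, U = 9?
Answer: 20511/135952 ≈ 0.15087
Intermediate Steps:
I(B, V) = B**2
Z(l, z) = 53 + 5*z (Z(l, z) = 8 + (-4 + 9)*(3**2 + z) = 8 + 5*(9 + z) = 8 + (45 + 5*z) = 53 + 5*z)
(-70 + 1/(-293))/(Z(-12, -7) - 482) = (-70 + 1/(-293))/((53 + 5*(-7)) - 482) = (-70 - 1/293)/((53 - 35) - 482) = -20511/(293*(18 - 482)) = -20511/293/(-464) = -20511/293*(-1/464) = 20511/135952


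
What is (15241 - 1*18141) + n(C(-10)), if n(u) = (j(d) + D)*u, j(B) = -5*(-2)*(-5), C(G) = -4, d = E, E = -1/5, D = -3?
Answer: -2688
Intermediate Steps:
E = -⅕ (E = -1*⅕ = -⅕ ≈ -0.20000)
d = -⅕ ≈ -0.20000
j(B) = -50 (j(B) = 10*(-5) = -50)
n(u) = -53*u (n(u) = (-50 - 3)*u = -53*u)
(15241 - 1*18141) + n(C(-10)) = (15241 - 1*18141) - 53*(-4) = (15241 - 18141) + 212 = -2900 + 212 = -2688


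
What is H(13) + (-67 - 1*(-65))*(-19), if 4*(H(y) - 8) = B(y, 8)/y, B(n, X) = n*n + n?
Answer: 99/2 ≈ 49.500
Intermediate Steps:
B(n, X) = n + n² (B(n, X) = n² + n = n + n²)
H(y) = 33/4 + y/4 (H(y) = 8 + ((y*(1 + y))/y)/4 = 8 + (1 + y)/4 = 8 + (¼ + y/4) = 33/4 + y/4)
H(13) + (-67 - 1*(-65))*(-19) = (33/4 + (¼)*13) + (-67 - 1*(-65))*(-19) = (33/4 + 13/4) + (-67 + 65)*(-19) = 23/2 - 2*(-19) = 23/2 + 38 = 99/2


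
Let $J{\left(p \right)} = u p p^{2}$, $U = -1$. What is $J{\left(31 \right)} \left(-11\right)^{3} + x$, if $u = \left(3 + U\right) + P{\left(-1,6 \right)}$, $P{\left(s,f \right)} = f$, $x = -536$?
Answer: $-317215104$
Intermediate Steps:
$u = 8$ ($u = \left(3 - 1\right) + 6 = 2 + 6 = 8$)
$J{\left(p \right)} = 8 p^{3}$ ($J{\left(p \right)} = 8 p p^{2} = 8 p^{3}$)
$J{\left(31 \right)} \left(-11\right)^{3} + x = 8 \cdot 31^{3} \left(-11\right)^{3} - 536 = 8 \cdot 29791 \left(-1331\right) - 536 = 238328 \left(-1331\right) - 536 = -317214568 - 536 = -317215104$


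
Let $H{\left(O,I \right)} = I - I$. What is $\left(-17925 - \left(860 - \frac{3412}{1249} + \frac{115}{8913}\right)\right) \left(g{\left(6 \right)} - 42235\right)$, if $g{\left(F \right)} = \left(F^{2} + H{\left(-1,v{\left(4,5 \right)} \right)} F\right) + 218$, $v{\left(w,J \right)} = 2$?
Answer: $\frac{8777835964030544}{11132337} \approx 7.885 \cdot 10^{8}$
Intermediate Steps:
$H{\left(O,I \right)} = 0$
$g{\left(F \right)} = 218 + F^{2}$ ($g{\left(F \right)} = \left(F^{2} + 0 F\right) + 218 = \left(F^{2} + 0\right) + 218 = F^{2} + 218 = 218 + F^{2}$)
$\left(-17925 - \left(860 - \frac{3412}{1249} + \frac{115}{8913}\right)\right) \left(g{\left(6 \right)} - 42235\right) = \left(-17925 - \left(860 - \frac{3412}{1249} + \frac{115}{8913}\right)\right) \left(\left(218 + 6^{2}\right) - 42235\right) = \left(-17925 - \left(860 - \frac{3412}{1249} + \frac{115}{8913}\right)\right) \left(\left(218 + 36\right) - 42235\right) = \left(-17925 - \frac{9543542299}{11132337}\right) \left(254 - 42235\right) = \left(-17925 - \frac{9543542299}{11132337}\right) \left(-41981\right) = \left(- \frac{209090683024}{11132337}\right) \left(-41981\right) = \frac{8777835964030544}{11132337}$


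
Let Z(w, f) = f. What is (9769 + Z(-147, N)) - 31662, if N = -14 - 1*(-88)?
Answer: -21819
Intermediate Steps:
N = 74 (N = -14 + 88 = 74)
(9769 + Z(-147, N)) - 31662 = (9769 + 74) - 31662 = 9843 - 31662 = -21819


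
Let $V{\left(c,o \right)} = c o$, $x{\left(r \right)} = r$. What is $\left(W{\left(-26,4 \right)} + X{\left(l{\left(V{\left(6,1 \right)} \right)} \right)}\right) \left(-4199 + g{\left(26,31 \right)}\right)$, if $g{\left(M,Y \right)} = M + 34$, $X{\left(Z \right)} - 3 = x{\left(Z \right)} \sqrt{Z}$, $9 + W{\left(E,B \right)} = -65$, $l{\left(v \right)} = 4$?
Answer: $260757$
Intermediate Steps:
$W{\left(E,B \right)} = -74$ ($W{\left(E,B \right)} = -9 - 65 = -74$)
$X{\left(Z \right)} = 3 + Z^{\frac{3}{2}}$ ($X{\left(Z \right)} = 3 + Z \sqrt{Z} = 3 + Z^{\frac{3}{2}}$)
$g{\left(M,Y \right)} = 34 + M$
$\left(W{\left(-26,4 \right)} + X{\left(l{\left(V{\left(6,1 \right)} \right)} \right)}\right) \left(-4199 + g{\left(26,31 \right)}\right) = \left(-74 + \left(3 + 4^{\frac{3}{2}}\right)\right) \left(-4199 + \left(34 + 26\right)\right) = \left(-74 + \left(3 + 8\right)\right) \left(-4199 + 60\right) = \left(-74 + 11\right) \left(-4139\right) = \left(-63\right) \left(-4139\right) = 260757$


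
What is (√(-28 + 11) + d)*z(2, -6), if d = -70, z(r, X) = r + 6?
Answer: -560 + 8*I*√17 ≈ -560.0 + 32.985*I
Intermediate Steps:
z(r, X) = 6 + r
(√(-28 + 11) + d)*z(2, -6) = (√(-28 + 11) - 70)*(6 + 2) = (√(-17) - 70)*8 = (I*√17 - 70)*8 = (-70 + I*√17)*8 = -560 + 8*I*√17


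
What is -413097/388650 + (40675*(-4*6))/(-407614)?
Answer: 35169334907/26403196850 ≈ 1.3320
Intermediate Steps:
-413097/388650 + (40675*(-4*6))/(-407614) = -413097*1/388650 + (40675*(-24))*(-1/407614) = -137699/129550 - 976200*(-1/407614) = -137699/129550 + 488100/203807 = 35169334907/26403196850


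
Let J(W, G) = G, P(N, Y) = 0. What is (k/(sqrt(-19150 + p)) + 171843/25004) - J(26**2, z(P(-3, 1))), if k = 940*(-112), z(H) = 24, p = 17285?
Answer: -61179/3572 + 21056*I*sqrt(1865)/373 ≈ -17.127 + 2437.8*I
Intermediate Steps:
k = -105280
(k/(sqrt(-19150 + p)) + 171843/25004) - J(26**2, z(P(-3, 1))) = (-105280/sqrt(-19150 + 17285) + 171843/25004) - 1*24 = (-105280*(-I*sqrt(1865)/1865) + 171843*(1/25004)) - 24 = (-105280*(-I*sqrt(1865)/1865) + 24549/3572) - 24 = (-(-21056)*I*sqrt(1865)/373 + 24549/3572) - 24 = (21056*I*sqrt(1865)/373 + 24549/3572) - 24 = (24549/3572 + 21056*I*sqrt(1865)/373) - 24 = -61179/3572 + 21056*I*sqrt(1865)/373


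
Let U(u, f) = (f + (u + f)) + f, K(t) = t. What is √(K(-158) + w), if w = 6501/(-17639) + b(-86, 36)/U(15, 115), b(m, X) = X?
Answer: I*√4924278042490/176390 ≈ 12.58*I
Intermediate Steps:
U(u, f) = u + 3*f (U(u, f) = (f + (f + u)) + f = (u + 2*f) + f = u + 3*f)
w = -47371/176390 (w = 6501/(-17639) + 36/(15 + 3*115) = 6501*(-1/17639) + 36/(15 + 345) = -6501/17639 + 36/360 = -6501/17639 + 36*(1/360) = -6501/17639 + ⅒ = -47371/176390 ≈ -0.26856)
√(K(-158) + w) = √(-158 - 47371/176390) = √(-27916991/176390) = I*√4924278042490/176390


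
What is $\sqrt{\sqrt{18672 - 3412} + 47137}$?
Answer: $\sqrt{47137 + 2 \sqrt{3815}} \approx 217.39$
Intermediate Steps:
$\sqrt{\sqrt{18672 - 3412} + 47137} = \sqrt{\sqrt{15260} + 47137} = \sqrt{2 \sqrt{3815} + 47137} = \sqrt{47137 + 2 \sqrt{3815}}$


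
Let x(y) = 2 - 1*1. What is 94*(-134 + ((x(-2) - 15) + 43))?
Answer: -9870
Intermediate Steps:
x(y) = 1 (x(y) = 2 - 1 = 1)
94*(-134 + ((x(-2) - 15) + 43)) = 94*(-134 + ((1 - 15) + 43)) = 94*(-134 + (-14 + 43)) = 94*(-134 + 29) = 94*(-105) = -9870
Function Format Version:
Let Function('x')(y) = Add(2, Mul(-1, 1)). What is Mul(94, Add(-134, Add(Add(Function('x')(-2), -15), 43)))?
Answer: -9870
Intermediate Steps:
Function('x')(y) = 1 (Function('x')(y) = Add(2, -1) = 1)
Mul(94, Add(-134, Add(Add(Function('x')(-2), -15), 43))) = Mul(94, Add(-134, Add(Add(1, -15), 43))) = Mul(94, Add(-134, Add(-14, 43))) = Mul(94, Add(-134, 29)) = Mul(94, -105) = -9870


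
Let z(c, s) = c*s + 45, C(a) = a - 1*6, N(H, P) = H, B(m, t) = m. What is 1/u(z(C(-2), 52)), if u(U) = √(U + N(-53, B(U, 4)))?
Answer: -I*√106/212 ≈ -0.048564*I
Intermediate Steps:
C(a) = -6 + a (C(a) = a - 6 = -6 + a)
z(c, s) = 45 + c*s
u(U) = √(-53 + U) (u(U) = √(U - 53) = √(-53 + U))
1/u(z(C(-2), 52)) = 1/(√(-53 + (45 + (-6 - 2)*52))) = 1/(√(-53 + (45 - 8*52))) = 1/(√(-53 + (45 - 416))) = 1/(√(-53 - 371)) = 1/(√(-424)) = 1/(2*I*√106) = -I*√106/212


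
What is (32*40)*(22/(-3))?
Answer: -28160/3 ≈ -9386.7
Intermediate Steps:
(32*40)*(22/(-3)) = 1280*(22*(-1/3)) = 1280*(-22/3) = -28160/3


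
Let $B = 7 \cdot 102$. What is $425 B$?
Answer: $303450$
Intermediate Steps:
$B = 714$
$425 B = 425 \cdot 714 = 303450$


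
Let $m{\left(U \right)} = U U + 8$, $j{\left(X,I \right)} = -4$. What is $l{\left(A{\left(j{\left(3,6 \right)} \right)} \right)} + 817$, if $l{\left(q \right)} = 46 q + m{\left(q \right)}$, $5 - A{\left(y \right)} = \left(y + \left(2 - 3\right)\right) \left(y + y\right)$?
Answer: $440$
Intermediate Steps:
$m{\left(U \right)} = 8 + U^{2}$ ($m{\left(U \right)} = U^{2} + 8 = 8 + U^{2}$)
$A{\left(y \right)} = 5 - 2 y \left(-1 + y\right)$ ($A{\left(y \right)} = 5 - \left(y + \left(2 - 3\right)\right) \left(y + y\right) = 5 - \left(y + \left(2 - 3\right)\right) 2 y = 5 - \left(y - 1\right) 2 y = 5 - \left(-1 + y\right) 2 y = 5 - 2 y \left(-1 + y\right)$)
$l{\left(q \right)} = 8 + q^{2} + 46 q$ ($l{\left(q \right)} = 46 q + \left(8 + q^{2}\right) = 8 + q^{2} + 46 q$)
$l{\left(A{\left(j{\left(3,6 \right)} \right)} \right)} + 817 = \left(8 + \left(5 - 2 \left(-4\right)^{2} + 2 \left(-4\right)\right)^{2} + 46 \left(5 - 2 \left(-4\right)^{2} + 2 \left(-4\right)\right)\right) + 817 = \left(8 + \left(5 - 32 - 8\right)^{2} + 46 \left(5 - 32 - 8\right)\right) + 817 = \left(8 + \left(-35\right)^{2} + 46 \left(-35\right)\right) + 817 = \left(8 + 1225 - 1610\right) + 817 = -377 + 817 = 440$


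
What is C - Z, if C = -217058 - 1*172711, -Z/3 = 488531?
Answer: 1075824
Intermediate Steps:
Z = -1465593 (Z = -3*488531 = -1465593)
C = -389769 (C = -217058 - 172711 = -389769)
C - Z = -389769 - 1*(-1465593) = -389769 + 1465593 = 1075824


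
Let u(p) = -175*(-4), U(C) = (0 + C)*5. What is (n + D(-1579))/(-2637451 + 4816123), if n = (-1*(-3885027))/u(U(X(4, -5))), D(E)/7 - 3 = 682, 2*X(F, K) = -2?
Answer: 7241527/1525070400 ≈ 0.0047483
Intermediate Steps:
X(F, K) = -1 (X(F, K) = (1/2)*(-2) = -1)
D(E) = 4795 (D(E) = 21 + 7*682 = 21 + 4774 = 4795)
U(C) = 5*C (U(C) = C*5 = 5*C)
u(p) = 700
n = 3885027/700 (n = -1*(-3885027)/700 = 3885027*(1/700) = 3885027/700 ≈ 5550.0)
(n + D(-1579))/(-2637451 + 4816123) = (3885027/700 + 4795)/(-2637451 + 4816123) = (7241527/700)/2178672 = (7241527/700)*(1/2178672) = 7241527/1525070400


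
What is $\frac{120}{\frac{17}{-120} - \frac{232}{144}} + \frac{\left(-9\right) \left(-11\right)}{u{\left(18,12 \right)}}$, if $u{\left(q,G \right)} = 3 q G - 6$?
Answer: $- \frac{9223977}{135034} \approx -68.309$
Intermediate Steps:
$u{\left(q,G \right)} = -6 + 3 G q$ ($u{\left(q,G \right)} = 3 G q - 6 = -6 + 3 G q$)
$\frac{120}{\frac{17}{-120} - \frac{232}{144}} + \frac{\left(-9\right) \left(-11\right)}{u{\left(18,12 \right)}} = \frac{120}{\frac{17}{-120} - \frac{232}{144}} + \frac{\left(-9\right) \left(-11\right)}{-6 + 3 \cdot 12 \cdot 18} = \frac{120}{17 \left(- \frac{1}{120}\right) - \frac{29}{18}} + \frac{99}{-6 + 648} = \frac{120}{- \frac{17}{120} - \frac{29}{18}} + \frac{99}{642} = \frac{120}{- \frac{631}{360}} + 99 \cdot \frac{1}{642} = 120 \left(- \frac{360}{631}\right) + \frac{33}{214} = - \frac{43200}{631} + \frac{33}{214} = - \frac{9223977}{135034}$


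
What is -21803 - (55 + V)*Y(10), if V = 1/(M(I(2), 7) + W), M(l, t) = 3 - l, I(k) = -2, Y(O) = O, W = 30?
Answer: -156473/7 ≈ -22353.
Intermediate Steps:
V = 1/35 (V = 1/((3 - 1*(-2)) + 30) = 1/((3 + 2) + 30) = 1/(5 + 30) = 1/35 ≈ 0.028571)
-21803 - (55 + V)*Y(10) = -21803 - (55 + 1/35)*10 = -21803 - 1926*10/35 = -21803 - 1*3852/7 = -21803 - 3852/7 = -156473/7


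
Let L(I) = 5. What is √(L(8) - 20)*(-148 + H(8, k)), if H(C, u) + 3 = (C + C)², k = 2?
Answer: 105*I*√15 ≈ 406.66*I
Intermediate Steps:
H(C, u) = -3 + 4*C² (H(C, u) = -3 + (C + C)² = -3 + (2*C)² = -3 + 4*C²)
√(L(8) - 20)*(-148 + H(8, k)) = √(5 - 20)*(-148 + (-3 + 4*8²)) = √(-15)*(-148 + (-3 + 4*64)) = (I*√15)*(-148 + (-3 + 256)) = (I*√15)*(-148 + 253) = (I*√15)*105 = 105*I*√15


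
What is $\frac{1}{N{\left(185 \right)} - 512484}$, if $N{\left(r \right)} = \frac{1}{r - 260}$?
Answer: $- \frac{75}{38436301} \approx -1.9513 \cdot 10^{-6}$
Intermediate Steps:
$N{\left(r \right)} = \frac{1}{-260 + r}$
$\frac{1}{N{\left(185 \right)} - 512484} = \frac{1}{\frac{1}{-260 + 185} - 512484} = \frac{1}{\frac{1}{-75} - 512484} = \frac{1}{- \frac{1}{75} - 512484} = \frac{1}{- \frac{38436301}{75}} = - \frac{75}{38436301}$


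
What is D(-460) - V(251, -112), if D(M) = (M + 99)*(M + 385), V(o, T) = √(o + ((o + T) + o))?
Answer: 27075 - √641 ≈ 27050.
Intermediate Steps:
V(o, T) = √(T + 3*o) (V(o, T) = √(o + ((T + o) + o)) = √(o + (T + 2*o)) = √(T + 3*o))
D(M) = (99 + M)*(385 + M)
D(-460) - V(251, -112) = (38115 + (-460)² + 484*(-460)) - √(-112 + 3*251) = (38115 + 211600 - 222640) - √(-112 + 753) = 27075 - √641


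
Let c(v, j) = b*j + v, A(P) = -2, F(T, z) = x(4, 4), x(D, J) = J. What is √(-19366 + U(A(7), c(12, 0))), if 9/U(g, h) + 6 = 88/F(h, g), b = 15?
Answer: I*√309847/4 ≈ 139.16*I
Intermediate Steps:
F(T, z) = 4
c(v, j) = v + 15*j (c(v, j) = 15*j + v = v + 15*j)
U(g, h) = 9/16 (U(g, h) = 9/(-6 + 88/4) = 9/(-6 + 88*(¼)) = 9/(-6 + 22) = 9/16)
√(-19366 + U(A(7), c(12, 0))) = √(-19366 + 9/16) = √(-309847/16) = I*√309847/4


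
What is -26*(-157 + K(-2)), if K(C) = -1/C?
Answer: 4069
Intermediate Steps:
-26*(-157 + K(-2)) = -26*(-157 - 1/(-2)) = -26*(-157 - 1*(-1/2)) = -26*(-157 + 1/2) = -26*(-313/2) = 4069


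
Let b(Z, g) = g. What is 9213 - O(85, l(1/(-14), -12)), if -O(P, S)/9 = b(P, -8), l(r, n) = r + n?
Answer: 9141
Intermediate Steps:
l(r, n) = n + r
O(P, S) = 72 (O(P, S) = -9*(-8) = 72)
9213 - O(85, l(1/(-14), -12)) = 9213 - 1*72 = 9213 - 72 = 9141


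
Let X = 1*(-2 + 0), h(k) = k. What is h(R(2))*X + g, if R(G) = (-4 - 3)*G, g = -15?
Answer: 13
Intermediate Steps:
R(G) = -7*G
X = -2 (X = 1*(-2) = -2)
h(R(2))*X + g = -7*2*(-2) - 15 = -14*(-2) - 15 = 28 - 15 = 13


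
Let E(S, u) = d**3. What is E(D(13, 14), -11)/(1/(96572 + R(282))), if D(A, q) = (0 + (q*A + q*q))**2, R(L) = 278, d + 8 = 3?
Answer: -12106250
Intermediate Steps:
d = -5 (d = -8 + 3 = -5)
D(A, q) = (q**2 + A*q)**2 (D(A, q) = (0 + (A*q + q**2))**2 = (0 + (q**2 + A*q))**2 = (q**2 + A*q)**2)
E(S, u) = -125 (E(S, u) = (-5)**3 = -125)
E(D(13, 14), -11)/(1/(96572 + R(282))) = -125/(1/(96572 + 278)) = -125/(1/96850) = -125/1/96850 = -125*96850 = -12106250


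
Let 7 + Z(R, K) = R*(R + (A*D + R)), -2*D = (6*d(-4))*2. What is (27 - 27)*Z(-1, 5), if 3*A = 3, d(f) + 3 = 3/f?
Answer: 0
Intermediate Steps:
d(f) = -3 + 3/f
A = 1 (A = (⅓)*3 = 1)
D = 45/2 (D = -6*(-3 + 3/(-4))*2/2 = -6*(-3 + 3*(-¼))*2/2 = -6*(-3 - ¾)*2/2 = -6*(-15/4)*2/2 = -(-45)*2/4 = -½*(-45) = 45/2 ≈ 22.500)
Z(R, K) = -7 + R*(45/2 + 2*R) (Z(R, K) = -7 + R*(R + (1*(45/2) + R)) = -7 + R*(R + (45/2 + R)) = -7 + R*(45/2 + 2*R))
(27 - 27)*Z(-1, 5) = (27 - 27)*(-7 + 2*(-1)² + (45/2)*(-1)) = 0*(-7 + 2*1 - 45/2) = 0*(-7 + 2 - 45/2) = 0*(-55/2) = 0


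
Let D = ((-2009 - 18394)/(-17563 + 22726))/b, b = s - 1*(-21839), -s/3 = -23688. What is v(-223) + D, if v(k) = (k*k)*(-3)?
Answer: -23852922087582/159886063 ≈ -1.4919e+5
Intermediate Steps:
s = 71064 (s = -3*(-23688) = 71064)
b = 92903 (b = 71064 - 1*(-21839) = 71064 + 21839 = 92903)
v(k) = -3*k**2 (v(k) = k**2*(-3) = -3*k**2)
D = -6801/159886063 (D = ((-2009 - 18394)/(-17563 + 22726))/92903 = -20403/5163*(1/92903) = -20403*1/5163*(1/92903) = -6801/1721*1/92903 = -6801/159886063 ≈ -4.2537e-5)
v(-223) + D = -3*(-223)**2 - 6801/159886063 = -3*49729 - 6801/159886063 = -149187 - 6801/159886063 = -23852922087582/159886063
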